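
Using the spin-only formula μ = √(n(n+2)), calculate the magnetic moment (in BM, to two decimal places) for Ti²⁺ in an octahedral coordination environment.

2.83 BM

Ti²⁺: group 4, so d-count = 4 − 2 = 2.
Configuration: t2g^2 e_g^0 → 2 unpaired electrons.
μ(spin-only) = √[2(2+2)] = √8 ≈ 2.83 BM.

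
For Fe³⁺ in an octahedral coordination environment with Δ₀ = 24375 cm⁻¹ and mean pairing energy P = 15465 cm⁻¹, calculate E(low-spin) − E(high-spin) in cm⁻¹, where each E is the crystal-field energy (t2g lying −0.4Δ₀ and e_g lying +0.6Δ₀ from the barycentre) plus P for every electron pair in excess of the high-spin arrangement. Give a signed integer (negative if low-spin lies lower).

-17820

Fe sits in group 8; removing 3 electrons leaves Fe³⁺ with 8 − 3 = 5 d electrons.
In the high-spin limit (t2g^3 e_g^2) the orbital term is 0.0Δ₀ = 0 cm⁻¹, with no excess pairing.
Low-spin: t2g^5 e_g^0, orbital CFSE = -2.0Δ₀ = -48750 cm⁻¹; plus 2 excess pairs × P = +30930 cm⁻¹; total -17820 cm⁻¹.
The difference is -17820 − (0) = -17820 cm⁻¹, so low-spin lies lower.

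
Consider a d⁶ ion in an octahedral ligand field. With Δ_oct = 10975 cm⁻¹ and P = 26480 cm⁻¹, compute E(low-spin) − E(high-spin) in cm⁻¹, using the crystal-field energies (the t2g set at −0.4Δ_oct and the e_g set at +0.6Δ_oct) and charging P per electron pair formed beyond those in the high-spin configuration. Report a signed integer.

High-spin: t2g^4 e_g^2, CFSE = -0.4Δ_oct = -4390 cm⁻¹.
Low-spin: t2g^6 e_g^0, orbital CFSE = -2.4Δ_oct = -26340 cm⁻¹; plus 2 excess pairs × P = +52960 cm⁻¹; total 26620 cm⁻¹.
E(LS) − E(HS) = 26620 − (-4390) = 31010 cm⁻¹.

31010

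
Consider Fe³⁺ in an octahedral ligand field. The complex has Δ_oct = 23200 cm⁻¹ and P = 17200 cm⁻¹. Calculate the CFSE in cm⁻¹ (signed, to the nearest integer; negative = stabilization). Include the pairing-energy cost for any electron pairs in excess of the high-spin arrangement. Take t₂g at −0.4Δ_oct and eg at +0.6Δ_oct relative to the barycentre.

-12000

Fe³⁺: group 8, so d-count = 8 − 3 = 5.
Δ_oct > P, so pairing is preferred: the ground state is low-spin.
Configuration: t₂g⁵ eg⁰.
Orbital CFSE = -2.0Δ_oct = -2.0 × 23200 = -46400 cm⁻¹.
Excess pairs vs high-spin: 2 − 0 = 2; pairing cost = +34400 cm⁻¹.
Net CFSE = -46400 + 34400 = -12000 cm⁻¹.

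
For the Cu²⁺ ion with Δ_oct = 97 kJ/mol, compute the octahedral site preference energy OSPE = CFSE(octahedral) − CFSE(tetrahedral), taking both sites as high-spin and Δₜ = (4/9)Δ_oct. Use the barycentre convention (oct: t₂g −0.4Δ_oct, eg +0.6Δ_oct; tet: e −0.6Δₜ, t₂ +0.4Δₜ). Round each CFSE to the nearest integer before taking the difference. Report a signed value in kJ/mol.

Group 11 minus oxidation state +2 gives a d⁹ configuration for Cu²⁺.
Octahedral (high-spin): t₂g⁶ eg³, CFSE = 6(−0.4) + 3(+0.6) = -0.6Δ_oct = -0.6 × 97 = -58 kJ/mol.
Tetrahedral: e⁴ t₂⁵, CFSE = 4(−0.6) + 5(+0.4) = -0.4Δₜ = -0.4 × (4/9) × 97 = -17 kJ/mol.
OSPE = -58 − (-17) = -41 kJ/mol.

-41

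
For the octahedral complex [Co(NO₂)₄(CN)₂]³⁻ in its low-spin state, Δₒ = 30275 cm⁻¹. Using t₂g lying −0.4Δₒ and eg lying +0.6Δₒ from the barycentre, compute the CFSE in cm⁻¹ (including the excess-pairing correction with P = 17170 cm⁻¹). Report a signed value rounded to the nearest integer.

-38320

Ligand charges: 4×(-1) from NO₂⁻ and 2×(-1) from CN⁻ sum to -6; with overall charge -3, Co is +3.
Group 9 minus oxidation state +3 gives a d⁶ configuration for Co³⁺.
Electron filling gives t₂g⁶ eg⁰.
The orbital stabilization is -2.4Δₒ = -2.4 × 30275 = -72660 cm⁻¹.
Relative to high-spin t₂g⁴ eg² (1 paired), the low-spin configuration has 2 additional pairs, contributing +2 × 17170 = +34340 cm⁻¹.
Combining: -72660 + 34340 = -38320 cm⁻¹.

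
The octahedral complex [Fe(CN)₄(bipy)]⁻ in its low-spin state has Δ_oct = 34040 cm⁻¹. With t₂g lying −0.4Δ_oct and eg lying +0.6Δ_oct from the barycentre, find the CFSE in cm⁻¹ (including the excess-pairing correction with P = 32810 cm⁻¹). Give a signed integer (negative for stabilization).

-2460

Ligand charges: 4×(-1) from CN⁻ and 1×(+0) from bipy sum to -4; with overall charge -1, Fe is +3.
Fe sits in group 8; removing 3 electrons leaves Fe³⁺ with 8 − 3 = 5 d electrons.
Configuration: t₂g⁵ eg⁰.
CFSE(orbital) = 5×(-0.4Δ_oct) + 0×(0.6Δ_oct) = -2.0Δ_oct; with Δ_oct = 34040 cm⁻¹ that is -68080 cm⁻¹.
High-spin d⁵ would be t₂g³ eg² with 0 pairs; low-spin has 2, so 2 excess pairs cost +2P = +65620 cm⁻¹.
Overall CFSE = -68080 + 65620 = -2460 cm⁻¹.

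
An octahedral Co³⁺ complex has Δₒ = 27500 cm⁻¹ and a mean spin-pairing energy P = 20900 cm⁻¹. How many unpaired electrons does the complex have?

0

Co³⁺: group 9, so d-count = 9 − 3 = 6.
With Δₒ > P the complex is low-spin.
Filling d⁶ accordingly: t2g^6 e_g^0.
Unpaired electrons: 0.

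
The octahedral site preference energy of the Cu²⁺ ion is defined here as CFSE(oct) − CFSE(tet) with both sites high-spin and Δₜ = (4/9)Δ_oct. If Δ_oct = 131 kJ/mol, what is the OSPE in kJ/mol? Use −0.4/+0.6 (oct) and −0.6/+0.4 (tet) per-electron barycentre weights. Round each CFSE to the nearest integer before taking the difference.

-56

Cu is in group 11, so Cu²⁺ is d⁹ (11 − 2 = 9).
In an octahedral site d⁹ (HS) is t2g^6 e_g^3, giving CFSE(oct) = -0.6Δ_oct = -79 kJ/mol.
In a tetrahedral site the filling is e^4 t2^5: CFSE(tet) = -0.4Δₜ = -0.4 × (4/9)(131) = -23 kJ/mol.
OSPE = -79 − (-23) = -56 kJ/mol.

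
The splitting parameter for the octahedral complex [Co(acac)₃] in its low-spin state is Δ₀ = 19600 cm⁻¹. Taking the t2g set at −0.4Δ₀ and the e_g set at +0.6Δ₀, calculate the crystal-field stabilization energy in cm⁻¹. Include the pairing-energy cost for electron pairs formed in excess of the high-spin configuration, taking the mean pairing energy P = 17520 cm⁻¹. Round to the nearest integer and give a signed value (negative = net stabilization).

-12000

Each acac⁻ contributes -1; 3 × (-1) = -3. With overall charge +0, Co is in the +3 oxidation state.
Co sits in group 9; removing 3 electrons leaves Co³⁺ with 9 − 3 = 6 d electrons.
Configuration: t2g^6 e_g^0.
Orbital CFSE = 6(-0.4) + 0(0.6) = -2.4Δ₀ = -2.4 × 19600 = -47040 cm⁻¹.
Relative to high-spin t2g^4 e_g^2 (1 paired), the low-spin configuration has 2 additional pairs, contributing +2 × 17520 = +35040 cm⁻¹.
Combining: -47040 + 35040 = -12000 cm⁻¹.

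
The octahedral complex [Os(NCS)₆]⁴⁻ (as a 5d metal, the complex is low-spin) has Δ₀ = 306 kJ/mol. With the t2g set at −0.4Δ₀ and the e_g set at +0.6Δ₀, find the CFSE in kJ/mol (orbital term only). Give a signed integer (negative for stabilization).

-734

Each NCS⁻ contributes -1; 6 × (-1) = -6. With overall charge -4, Os is in the +2 oxidation state.
Os²⁺: group 8, so d-count = 8 − 2 = 6.
Electron filling gives t2g^6 e_g^0.
The orbital stabilization is -2.4Δ₀ = -2.4 × 306 = -734 kJ/mol.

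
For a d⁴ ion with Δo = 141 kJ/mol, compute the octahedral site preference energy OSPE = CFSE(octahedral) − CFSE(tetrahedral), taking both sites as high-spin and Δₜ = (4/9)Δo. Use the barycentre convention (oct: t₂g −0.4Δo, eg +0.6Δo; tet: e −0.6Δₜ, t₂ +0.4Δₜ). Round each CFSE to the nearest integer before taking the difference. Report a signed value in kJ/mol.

Octahedral (high-spin): t2g^3 e_g^1, CFSE = 3(−0.4) + 1(+0.6) = -0.6Δo = -0.6 × 141 = -85 kJ/mol.
In a tetrahedral site the filling is e^2 t2^2: CFSE(tet) = -0.4Δₜ = -0.4 × (4/9)(141) = -25 kJ/mol.
OSPE = -85 − (-25) = -60 kJ/mol.

-60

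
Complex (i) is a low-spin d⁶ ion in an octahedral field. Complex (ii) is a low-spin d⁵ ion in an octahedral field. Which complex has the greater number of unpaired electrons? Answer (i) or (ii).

(i): t2g^6 e_g^0 → 0 unpaired.
(ii): t₂g⁵ eg⁰ → 1 unpaired.
So (ii) has more unpaired electrons.

(ii)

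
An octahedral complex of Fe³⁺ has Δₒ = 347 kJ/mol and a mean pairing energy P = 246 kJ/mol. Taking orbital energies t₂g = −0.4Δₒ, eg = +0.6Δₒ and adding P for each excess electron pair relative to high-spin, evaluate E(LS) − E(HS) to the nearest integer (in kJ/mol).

-202

Fe³⁺: group 8, so d-count = 8 − 3 = 5.
In the high-spin limit (t₂g³ eg²) the orbital term is 0.0Δₒ = 0 kJ/mol, with no excess pairing.
Low-spin: t₂g⁵ eg⁰, orbital CFSE = -2.0Δₒ = -694 kJ/mol; plus 2 excess pairs × P = +492 kJ/mol; total -202 kJ/mol.
E(LS) − E(HS) = -202 − (0) = -202 kJ/mol.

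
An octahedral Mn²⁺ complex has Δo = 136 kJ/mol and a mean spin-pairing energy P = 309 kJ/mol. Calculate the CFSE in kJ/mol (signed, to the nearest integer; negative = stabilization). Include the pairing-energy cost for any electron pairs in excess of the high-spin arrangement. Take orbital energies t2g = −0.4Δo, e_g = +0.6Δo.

Group 7 minus oxidation state +2 gives a d⁵ configuration for Mn²⁺.
Δo < P, so pairing is avoided: the ground state is high-spin.
Filling d⁵ accordingly: t2g^3 e_g^2.
Orbital CFSE = 0.0Δo = 0.0 × 136 = 0 kJ/mol.
High-spin has no excess pairs, so no pairing correction applies.

0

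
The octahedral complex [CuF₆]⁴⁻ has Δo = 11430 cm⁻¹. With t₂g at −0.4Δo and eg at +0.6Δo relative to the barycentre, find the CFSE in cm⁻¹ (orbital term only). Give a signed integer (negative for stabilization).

-6858

Each F⁻ contributes -1; 6 × (-1) = -6. With overall charge -4, Cu is in the +2 oxidation state.
Group 11 minus oxidation state +2 gives a d⁹ configuration for Cu²⁺.
For octahedral d⁹ the high- and low-spin configurations coincide.
Configuration: t₂g⁶ eg³.
CFSE(orbital) = 6×(-0.4Δo) + 3×(0.6Δo) = -0.6Δo; with Δo = 11430 cm⁻¹ that is -6858 cm⁻¹.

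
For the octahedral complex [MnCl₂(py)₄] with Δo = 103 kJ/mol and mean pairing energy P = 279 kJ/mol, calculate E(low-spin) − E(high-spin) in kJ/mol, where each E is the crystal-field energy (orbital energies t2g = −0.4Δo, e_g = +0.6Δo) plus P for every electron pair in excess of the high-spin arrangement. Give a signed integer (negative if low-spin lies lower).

Ligand charges: 2×(-1) from Cl⁻ and 4×(+0) from py sum to -2; with overall charge +0, Mn is +2.
Mn²⁺: group 7, so d-count = 7 − 2 = 5.
High-spin: t2g^3 e_g^2, CFSE = 0.0Δo = 0 kJ/mol.
Low-spin t2g^5 e_g^0 gives -2.0Δo = -206 kJ/mol, but forming 2 extra pairs costs 2P = 558 kJ/mol, so E(LS) = -206 + 558 = 352 kJ/mol.
E(LS) − E(HS) = 352 − (0) = 352 kJ/mol.

352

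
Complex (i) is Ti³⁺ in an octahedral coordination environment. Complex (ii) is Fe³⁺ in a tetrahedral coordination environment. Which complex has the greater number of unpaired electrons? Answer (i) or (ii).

(i): Ti sits in group 4; removing 3 electrons leaves Ti³⁺ with 4 − 3 = 1 d electrons; For octahedral d¹ the high- and low-spin configurations coincide; t2g^1 e_g^0 → 1 unpaired.
(ii): Fe sits in group 8; removing 3 electrons leaves Fe³⁺ with 8 − 3 = 5 d electrons; With tetrahedral geometry the complex is necessarily high-spin; e² t₂³ → 5 unpaired.
So (ii) has more unpaired electrons.

(ii)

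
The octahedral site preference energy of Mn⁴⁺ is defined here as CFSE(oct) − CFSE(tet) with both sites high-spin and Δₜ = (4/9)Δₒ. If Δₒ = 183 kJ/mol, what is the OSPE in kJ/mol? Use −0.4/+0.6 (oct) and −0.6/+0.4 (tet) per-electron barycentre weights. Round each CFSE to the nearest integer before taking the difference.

-155

Mn⁴⁺: group 7, so d-count = 7 − 4 = 3.
Octahedral (high-spin): t₂g³ eg⁰, CFSE = 3(−0.4) + 0(+0.6) = -1.2Δₒ = -1.2 × 183 = -220 kJ/mol.
Tetrahedral e² t₂¹ gives -0.8Δₜ = -0.8 × (4/9) × 183 = -65 kJ/mol.
OSPE = -220 − (-65) = -155 kJ/mol.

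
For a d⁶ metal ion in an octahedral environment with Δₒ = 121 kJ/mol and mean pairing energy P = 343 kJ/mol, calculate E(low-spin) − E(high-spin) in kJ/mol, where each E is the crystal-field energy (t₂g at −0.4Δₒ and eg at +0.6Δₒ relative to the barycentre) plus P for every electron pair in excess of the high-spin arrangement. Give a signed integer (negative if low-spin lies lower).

High-spin: t₂g⁴ eg², CFSE = -0.4Δₒ = -48 kJ/mol.
Low-spin: t₂g⁶ eg⁰, orbital CFSE = -2.4Δₒ = -290 kJ/mol; plus 2 excess pairs × P = +686 kJ/mol; total 396 kJ/mol.
Thus E(LS) − E(HS) = 444 kJ/mol.

444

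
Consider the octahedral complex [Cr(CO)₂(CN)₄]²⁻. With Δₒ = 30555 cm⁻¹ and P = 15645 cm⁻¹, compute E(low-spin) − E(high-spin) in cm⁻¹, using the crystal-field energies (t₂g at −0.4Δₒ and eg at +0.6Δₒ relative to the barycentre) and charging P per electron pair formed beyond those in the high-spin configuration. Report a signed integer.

-14910

Ligand charges: 2×(+0) from CO and 4×(-1) from CN⁻ sum to -4; with overall charge -2, Cr is +2.
Group 6 minus oxidation state +2 gives a d⁴ configuration for Cr²⁺.
High-spin: t₂g³ eg¹, CFSE = -0.6Δₒ = -18333 cm⁻¹.
For low-spin the configuration is t₂g⁴ eg⁰: orbital energy -1.6 × 30555 = -48888 cm⁻¹, and 1 additional pair relative to high-spin adds 15645 cm⁻¹, giving -33243 cm⁻¹.
The difference is -33243 − (-18333) = -14910 cm⁻¹, so low-spin lies lower.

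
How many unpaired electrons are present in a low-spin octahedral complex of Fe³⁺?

1

Fe³⁺: group 8, so d-count = 8 − 3 = 5.
Configuration: t2g^5 e_g^0, giving 1 unpaired electron.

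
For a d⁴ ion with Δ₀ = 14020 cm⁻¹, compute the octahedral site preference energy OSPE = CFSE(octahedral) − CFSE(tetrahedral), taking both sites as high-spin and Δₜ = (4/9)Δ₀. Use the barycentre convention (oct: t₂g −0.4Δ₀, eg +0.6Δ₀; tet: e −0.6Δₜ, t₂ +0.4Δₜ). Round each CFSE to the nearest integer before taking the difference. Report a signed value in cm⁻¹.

Octahedral (high-spin): t2g^3 e_g^1, CFSE = 3(−0.4) + 1(+0.6) = -0.6Δ₀ = -0.6 × 14020 = -8412 cm⁻¹.
Tetrahedral: e^2 t2^2, CFSE = 2(−0.6) + 2(+0.4) = -0.4Δₜ = -0.4 × (4/9) × 14020 = -2492 cm⁻¹.
OSPE = CFSE(oct) − CFSE(tet) = -8412 − (-2492) = -5920 cm⁻¹.

-5920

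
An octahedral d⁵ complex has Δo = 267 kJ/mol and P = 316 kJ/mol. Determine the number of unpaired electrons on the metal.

5

Here Δo < P (267 < 316), so the high-spin state is favoured.
Configuration: t2g^3 e_g^2.
Unpaired electrons: 5.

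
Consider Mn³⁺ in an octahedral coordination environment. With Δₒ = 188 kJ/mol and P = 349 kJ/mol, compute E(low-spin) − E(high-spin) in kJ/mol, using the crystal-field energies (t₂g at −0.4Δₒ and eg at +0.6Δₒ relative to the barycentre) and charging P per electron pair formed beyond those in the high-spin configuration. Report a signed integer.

161

Mn sits in group 7; removing 3 electrons leaves Mn³⁺ with 7 − 3 = 4 d electrons.
In the high-spin limit (t₂g³ eg¹) the orbital term is -0.6Δₒ = -113 kJ/mol, with no excess pairing.
Low-spin: t₂g⁴ eg⁰, orbital CFSE = -1.6Δₒ = -301 kJ/mol; plus 1 excess pair × P = +349 kJ/mol; total 48 kJ/mol.
The difference is 48 − (-113) = 161 kJ/mol, so high-spin lies lower.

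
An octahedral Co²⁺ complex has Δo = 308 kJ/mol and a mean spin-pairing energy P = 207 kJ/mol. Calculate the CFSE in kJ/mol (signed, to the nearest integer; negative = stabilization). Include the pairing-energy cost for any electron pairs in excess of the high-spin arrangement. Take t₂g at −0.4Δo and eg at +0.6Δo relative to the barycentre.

Co is in group 9, so Co²⁺ is d⁷ (9 − 2 = 7).
Since Δo = 308 kJ/mol > P = 207 kJ/mol, the complex adopts the low-spin configuration.
Filling d⁷ accordingly: t₂g⁶ eg¹.
Orbital CFSE = -1.8Δo = -1.8 × 308 = -554 kJ/mol.
Excess pairs vs high-spin: 3 − 2 = 1; pairing cost = +207 kJ/mol.
Net CFSE = -554 + 207 = -347 kJ/mol.

-347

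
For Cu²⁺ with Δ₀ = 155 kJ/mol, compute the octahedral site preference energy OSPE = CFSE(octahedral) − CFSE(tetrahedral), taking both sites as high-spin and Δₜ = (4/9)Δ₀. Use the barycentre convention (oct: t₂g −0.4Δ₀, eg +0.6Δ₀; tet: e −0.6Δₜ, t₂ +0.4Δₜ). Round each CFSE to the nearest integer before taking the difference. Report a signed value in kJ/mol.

Group 11 minus oxidation state +2 gives a d⁹ configuration for Cu²⁺.
Octahedral high-spin t₂g⁶ eg³: CFSE = -0.6 × 155 = -93 kJ/mol.
Tetrahedral: e⁴ t₂⁵, CFSE = 4(−0.6) + 5(+0.4) = -0.4Δₜ = -0.4 × (4/9) × 155 = -28 kJ/mol.
Subtracting, OSPE = -93 − (-28) = -65 kJ/mol.

-65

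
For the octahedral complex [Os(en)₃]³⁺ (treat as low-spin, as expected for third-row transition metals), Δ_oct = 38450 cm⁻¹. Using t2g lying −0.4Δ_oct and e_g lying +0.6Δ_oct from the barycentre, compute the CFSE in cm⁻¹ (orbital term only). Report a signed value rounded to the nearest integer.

-76900

en is neutral, so the +3 overall charge sits on Os: oxidation state +3.
Group 8 minus oxidation state +3 gives a d⁵ configuration for Os³⁺.
The d⁵ electrons fill as t2g^5 e_g^0.
CFSE(orbital) = 5×(-0.4Δ_oct) + 0×(0.6Δ_oct) = -2.0Δ_oct; with Δ_oct = 38450 cm⁻¹ that is -76900 cm⁻¹.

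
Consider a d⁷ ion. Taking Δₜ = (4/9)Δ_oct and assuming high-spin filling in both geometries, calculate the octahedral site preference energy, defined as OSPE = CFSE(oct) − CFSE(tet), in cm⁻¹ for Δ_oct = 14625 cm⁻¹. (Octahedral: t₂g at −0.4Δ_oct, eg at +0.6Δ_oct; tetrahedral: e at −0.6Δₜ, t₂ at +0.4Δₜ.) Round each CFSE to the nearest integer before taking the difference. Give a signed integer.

In an octahedral site d⁷ (HS) is t₂g⁵ eg², giving CFSE(oct) = -0.8Δ_oct = -11700 cm⁻¹.
In a tetrahedral site the filling is e⁴ t₂³: CFSE(tet) = -1.2Δₜ = -1.2 × (4/9)(14625) = -7800 cm⁻¹.
OSPE = CFSE(oct) − CFSE(tet) = -11700 − (-7800) = -3900 cm⁻¹.

-3900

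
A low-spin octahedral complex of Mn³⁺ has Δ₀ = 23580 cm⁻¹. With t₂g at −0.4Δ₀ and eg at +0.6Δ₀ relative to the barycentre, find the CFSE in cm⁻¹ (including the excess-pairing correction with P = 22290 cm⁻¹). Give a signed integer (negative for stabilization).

Mn is in group 7, so Mn³⁺ is d⁴ (7 − 3 = 4).
Electron filling gives t₂g⁴ eg⁰.
CFSE(orbital) = 4×(-0.4Δ₀) + 0×(0.6Δ₀) = -1.6Δ₀; with Δ₀ = 23580 cm⁻¹ that is -37728 cm⁻¹.
Pairing penalty: 1 pair vs 0 in the high-spin reference → 1 extra × P = 22290 cm⁻¹.
Net CFSE = -37728 + 22290 = -15438 cm⁻¹.

-15438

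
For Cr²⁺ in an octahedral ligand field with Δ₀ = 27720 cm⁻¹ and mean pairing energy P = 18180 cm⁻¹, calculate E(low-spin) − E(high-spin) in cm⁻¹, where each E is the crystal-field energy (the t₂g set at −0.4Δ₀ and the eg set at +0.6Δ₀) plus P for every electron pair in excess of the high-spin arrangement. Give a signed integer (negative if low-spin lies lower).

-9540

Cr²⁺: group 6, so d-count = 6 − 2 = 4.
High-spin: t₂g³ eg¹, CFSE = -0.6Δ₀ = -16632 cm⁻¹.
Low-spin: t₂g⁴ eg⁰, orbital CFSE = -1.6Δ₀ = -44352 cm⁻¹; plus 1 excess pair × P = +18180 cm⁻¹; total -26172 cm⁻¹.
The difference is -26172 − (-16632) = -9540 cm⁻¹, so low-spin lies lower.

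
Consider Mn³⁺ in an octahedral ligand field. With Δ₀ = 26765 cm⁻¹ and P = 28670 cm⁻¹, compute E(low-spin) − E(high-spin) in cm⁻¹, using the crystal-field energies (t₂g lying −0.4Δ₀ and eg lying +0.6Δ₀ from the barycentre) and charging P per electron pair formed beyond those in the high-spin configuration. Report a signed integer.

Mn sits in group 7; removing 3 electrons leaves Mn³⁺ with 7 − 3 = 4 d electrons.
In the high-spin limit (t₂g³ eg¹) the orbital term is -0.6Δ₀ = -16059 cm⁻¹, with no excess pairing.
Low-spin t₂g⁴ eg⁰ gives -1.6Δ₀ = -42824 cm⁻¹, but forming 1 extra pair costs 1P = 28670 cm⁻¹, so E(LS) = -42824 + 28670 = -14154 cm⁻¹.
E(LS) − E(HS) = -14154 − (-16059) = 1905 cm⁻¹.

1905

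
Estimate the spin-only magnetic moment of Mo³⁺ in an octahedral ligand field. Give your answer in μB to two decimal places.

3.87 μB

Mo is in group 6, so Mo³⁺ is d³ (6 − 3 = 3).
Configuration: t2g^3 e_g^0 → 3 unpaired electrons.
μ(spin-only) = √[3(3+2)] = √15 ≈ 3.87 μB.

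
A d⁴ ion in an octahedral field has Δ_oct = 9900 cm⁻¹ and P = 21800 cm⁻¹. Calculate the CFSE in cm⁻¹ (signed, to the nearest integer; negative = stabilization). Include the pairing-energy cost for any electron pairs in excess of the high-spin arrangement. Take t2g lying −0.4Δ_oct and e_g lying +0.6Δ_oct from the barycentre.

Since Δ_oct = 9900 cm⁻¹ < P = 21800 cm⁻¹, the complex adopts the high-spin configuration.
Configuration: t2g^3 e_g^1.
Orbital CFSE = -0.6Δ_oct = -0.6 × 9900 = -5940 cm⁻¹.
High-spin has no excess pairs, so no pairing correction applies.

-5940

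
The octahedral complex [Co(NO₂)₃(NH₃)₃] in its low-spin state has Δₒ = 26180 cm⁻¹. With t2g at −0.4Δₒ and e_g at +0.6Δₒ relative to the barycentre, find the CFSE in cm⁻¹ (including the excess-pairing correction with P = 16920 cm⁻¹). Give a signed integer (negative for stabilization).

Ligand charges: 3×(-1) from NO₂⁻ and 3×(+0) from NH₃ sum to -3; with overall charge +0, Co is +3.
Co is in group 9, so Co³⁺ is d⁶ (9 − 3 = 6).
Electron filling gives t2g^6 e_g^0.
The orbital stabilization is -2.4Δₒ = -2.4 × 26180 = -62832 cm⁻¹.
Relative to high-spin t2g^4 e_g^2 (1 paired), the low-spin configuration has 2 additional pairs, contributing +2 × 16920 = +33840 cm⁻¹.
Net CFSE = -62832 + 33840 = -28992 cm⁻¹.

-28992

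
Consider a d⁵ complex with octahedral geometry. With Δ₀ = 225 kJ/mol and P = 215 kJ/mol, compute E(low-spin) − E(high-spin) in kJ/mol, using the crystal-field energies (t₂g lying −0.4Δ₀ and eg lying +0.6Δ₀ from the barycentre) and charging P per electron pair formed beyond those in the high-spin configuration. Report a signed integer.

High-spin: t₂g³ eg², CFSE = 0.0Δ₀ = 0 kJ/mol.
For low-spin the configuration is t₂g⁵ eg⁰: orbital energy -2.0 × 225 = -450 kJ/mol, and 2 additional pairs relative to high-spin add 430 kJ/mol, giving -20 kJ/mol.
Thus E(LS) − E(HS) = -20 kJ/mol.

-20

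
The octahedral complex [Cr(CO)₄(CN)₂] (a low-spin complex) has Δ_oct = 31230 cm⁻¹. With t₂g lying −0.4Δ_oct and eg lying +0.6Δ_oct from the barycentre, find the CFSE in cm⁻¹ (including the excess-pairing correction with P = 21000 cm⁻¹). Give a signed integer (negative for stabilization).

Ligand charges: 4×(+0) from CO and 2×(-1) from CN⁻ sum to -2; with overall charge +0, Cr is +2.
Cr²⁺: group 6, so d-count = 6 − 2 = 4.
The d⁴ electrons fill as t₂g⁴ eg⁰.
CFSE(orbital) = 4×(-0.4Δ_oct) + 0×(0.6Δ_oct) = -1.6Δ_oct; with Δ_oct = 31230 cm⁻¹ that is -49968 cm⁻¹.
High-spin d⁴ would be t₂g³ eg¹ with 0 pairs; low-spin has 1, so 1 excess pair costs +1P = +21000 cm⁻¹.
Net CFSE = -49968 + 21000 = -28968 cm⁻¹.

-28968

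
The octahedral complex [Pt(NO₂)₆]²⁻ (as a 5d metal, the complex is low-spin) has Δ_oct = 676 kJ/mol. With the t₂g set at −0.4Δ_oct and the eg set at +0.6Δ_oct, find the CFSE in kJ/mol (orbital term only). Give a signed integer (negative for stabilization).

Each NO₂⁻ contributes -1; 6 × (-1) = -6. With overall charge -2, Pt is in the +4 oxidation state.
Pt is in group 10, so Pt⁴⁺ is d⁶ (10 − 4 = 6).
The d⁶ electrons fill as t₂g⁶ eg⁰.
The orbital stabilization is -2.4Δ_oct = -2.4 × 676 = -1622 kJ/mol.

-1622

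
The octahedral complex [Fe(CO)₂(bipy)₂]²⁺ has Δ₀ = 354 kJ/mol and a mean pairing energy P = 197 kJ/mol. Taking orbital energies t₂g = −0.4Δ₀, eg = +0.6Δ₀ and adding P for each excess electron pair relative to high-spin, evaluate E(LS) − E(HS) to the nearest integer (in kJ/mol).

-314

Ligand charges: 2×(+0) from CO and 2×(+0) from bipy sum to +0; with overall charge +2, Fe is +2.
Fe²⁺: group 8, so d-count = 8 − 2 = 6.
High-spin: t₂g⁴ eg², CFSE = -0.4Δ₀ = -142 kJ/mol.
Low-spin: t₂g⁶ eg⁰, orbital CFSE = -2.4Δ₀ = -850 kJ/mol; plus 2 excess pairs × P = +394 kJ/mol; total -456 kJ/mol.
Thus E(LS) − E(HS) = -314 kJ/mol.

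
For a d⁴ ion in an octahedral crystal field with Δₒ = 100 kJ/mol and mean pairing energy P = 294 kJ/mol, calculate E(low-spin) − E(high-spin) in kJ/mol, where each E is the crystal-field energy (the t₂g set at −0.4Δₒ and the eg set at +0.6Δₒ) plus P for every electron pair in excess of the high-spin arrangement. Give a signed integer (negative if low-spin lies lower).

194

High-spin d⁴ fills as t₂g³ eg¹ with CFSE 3(−0.4) + 1(+0.6) = -0.6Δₒ = -60 kJ/mol.
Low-spin t₂g⁴ eg⁰ gives -1.6Δₒ = -160 kJ/mol, but forming 1 extra pair costs 1P = 294 kJ/mol, so E(LS) = -160 + 294 = 134 kJ/mol.
Thus E(LS) − E(HS) = 194 kJ/mol.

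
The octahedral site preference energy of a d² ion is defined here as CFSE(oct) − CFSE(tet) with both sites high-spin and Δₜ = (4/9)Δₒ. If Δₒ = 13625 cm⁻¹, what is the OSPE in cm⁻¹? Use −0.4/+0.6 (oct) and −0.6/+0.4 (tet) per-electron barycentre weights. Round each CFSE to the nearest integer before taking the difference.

In an octahedral site d² (HS) is t₂g² eg⁰, giving CFSE(oct) = -0.8Δₒ = -10900 cm⁻¹.
Tetrahedral: e² t₂⁰, CFSE = 2(−0.6) + 0(+0.4) = -1.2Δₜ = -1.2 × (4/9) × 13625 = -7267 cm⁻¹.
OSPE = -10900 − (-7267) = -3633 cm⁻¹.

-3633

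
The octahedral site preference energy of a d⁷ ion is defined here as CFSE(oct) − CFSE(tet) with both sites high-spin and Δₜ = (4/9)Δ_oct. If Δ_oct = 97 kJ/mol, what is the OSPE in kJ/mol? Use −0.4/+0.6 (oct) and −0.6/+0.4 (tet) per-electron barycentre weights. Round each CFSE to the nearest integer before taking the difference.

In an octahedral site d⁷ (HS) is t₂g⁵ eg², giving CFSE(oct) = -0.8Δ_oct = -78 kJ/mol.
Tetrahedral: e⁴ t₂³, CFSE = 4(−0.6) + 3(+0.4) = -1.2Δₜ = -1.2 × (4/9) × 97 = -52 kJ/mol.
Subtracting, OSPE = -78 − (-52) = -26 kJ/mol.

-26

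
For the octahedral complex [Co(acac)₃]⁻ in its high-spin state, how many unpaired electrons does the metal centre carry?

Each acac⁻ contributes -1; 3 × (-1) = -3. With overall charge -1, Co is in the +2 oxidation state.
Group 9 minus oxidation state +2 gives a d⁷ configuration for Co²⁺.
Configuration: t2g^5 e_g^2, giving 3 unpaired electrons.

3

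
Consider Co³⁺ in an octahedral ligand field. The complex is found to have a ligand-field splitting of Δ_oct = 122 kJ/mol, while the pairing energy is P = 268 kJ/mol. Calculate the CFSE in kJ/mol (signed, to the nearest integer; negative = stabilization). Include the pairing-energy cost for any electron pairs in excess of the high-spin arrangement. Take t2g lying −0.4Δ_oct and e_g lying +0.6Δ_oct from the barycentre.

Co³⁺: group 9, so d-count = 9 − 3 = 6.
Here Δ_oct < P (122 < 268), so the high-spin state is favoured.
Filling d⁶ accordingly: t2g^4 e_g^2.
Orbital CFSE = -0.4Δ_oct = -0.4 × 122 = -49 kJ/mol.
High-spin has no excess pairs, so no pairing correction applies.

-49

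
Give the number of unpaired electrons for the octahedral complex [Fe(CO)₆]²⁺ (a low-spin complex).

CO is neutral, so the +2 overall charge sits on Fe: oxidation state +2.
Fe sits in group 8; removing 2 electrons leaves Fe²⁺ with 8 − 2 = 6 d electrons.
Configuration: t2g^6 e_g^0, giving 0 unpaired electrons.

0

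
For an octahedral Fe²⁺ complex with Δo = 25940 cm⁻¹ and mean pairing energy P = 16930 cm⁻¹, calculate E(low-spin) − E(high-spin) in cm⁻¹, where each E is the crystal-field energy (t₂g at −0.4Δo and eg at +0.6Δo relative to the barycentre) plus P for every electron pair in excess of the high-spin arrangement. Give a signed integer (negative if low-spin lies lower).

-18020

Fe sits in group 8; removing 2 electrons leaves Fe²⁺ with 8 − 2 = 6 d electrons.
In the high-spin limit (t₂g⁴ eg²) the orbital term is -0.4Δo = -10376 cm⁻¹, with no excess pairing.
Low-spin t₂g⁶ eg⁰ gives -2.4Δo = -62256 cm⁻¹, but forming 2 extra pairs costs 2P = 33860 cm⁻¹, so E(LS) = -62256 + 33860 = -28396 cm⁻¹.
Thus E(LS) − E(HS) = -18020 cm⁻¹.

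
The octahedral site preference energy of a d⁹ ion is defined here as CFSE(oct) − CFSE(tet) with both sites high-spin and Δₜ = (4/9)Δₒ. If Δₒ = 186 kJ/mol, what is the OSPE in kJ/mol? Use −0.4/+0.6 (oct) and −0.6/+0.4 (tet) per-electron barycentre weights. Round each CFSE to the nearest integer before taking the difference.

-79

In an octahedral site d⁹ (HS) is t₂g⁶ eg³, giving CFSE(oct) = -0.6Δₒ = -112 kJ/mol.
Tetrahedral: e⁴ t₂⁵, CFSE = 4(−0.6) + 5(+0.4) = -0.4Δₜ = -0.4 × (4/9) × 186 = -33 kJ/mol.
Subtracting, OSPE = -112 − (-33) = -79 kJ/mol.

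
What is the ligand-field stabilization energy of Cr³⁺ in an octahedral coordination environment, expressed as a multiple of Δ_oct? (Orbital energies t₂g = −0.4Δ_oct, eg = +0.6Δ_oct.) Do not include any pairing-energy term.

-1.2 Δ_oct

Group 6 minus oxidation state +3 gives a d³ configuration for Cr³⁺.
Configuration: t₂g³ eg⁰.
CFSE = 3(-0.4Δ_oct) + 0(0.6Δ_oct) = -1.2Δ_oct + 0.0Δ_oct = -1.2Δ_oct.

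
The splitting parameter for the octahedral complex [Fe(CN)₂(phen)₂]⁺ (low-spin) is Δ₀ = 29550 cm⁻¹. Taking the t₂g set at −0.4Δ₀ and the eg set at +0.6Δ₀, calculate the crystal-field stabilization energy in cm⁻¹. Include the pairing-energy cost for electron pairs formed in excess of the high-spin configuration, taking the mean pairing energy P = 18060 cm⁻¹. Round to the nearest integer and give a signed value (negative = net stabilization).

-22980

Ligand charges: 2×(-1) from CN⁻ and 2×(+0) from phen sum to -2; with overall charge +1, Fe is +3.
Group 8 minus oxidation state +3 gives a d⁵ configuration for Fe³⁺.
Configuration: t₂g⁵ eg⁰.
The orbital stabilization is -2.0Δ₀ = -2.0 × 29550 = -59100 cm⁻¹.
High-spin d⁵ would be t₂g³ eg² with 0 pairs; low-spin has 2, so 2 excess pairs cost +2P = +36120 cm⁻¹.
Net CFSE = -59100 + 36120 = -22980 cm⁻¹.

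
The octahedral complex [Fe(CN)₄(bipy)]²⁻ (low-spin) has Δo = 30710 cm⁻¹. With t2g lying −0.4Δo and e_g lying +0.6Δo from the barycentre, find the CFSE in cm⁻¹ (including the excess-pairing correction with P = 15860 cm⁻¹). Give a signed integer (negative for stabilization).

-41984

Ligand charges: 4×(-1) from CN⁻ and 1×(+0) from bipy sum to -4; with overall charge -2, Fe is +2.
Fe is in group 8, so Fe²⁺ is d⁶ (8 − 2 = 6).
The d⁶ electrons fill as t2g^6 e_g^0.
CFSE(orbital) = 6×(-0.4Δo) + 0×(0.6Δo) = -2.4Δo; with Δo = 30710 cm⁻¹ that is -73704 cm⁻¹.
Relative to high-spin t2g^4 e_g^2 (1 paired), the low-spin configuration has 2 additional pairs, contributing +2 × 15860 = +31720 cm⁻¹.
Net CFSE = -73704 + 31720 = -41984 cm⁻¹.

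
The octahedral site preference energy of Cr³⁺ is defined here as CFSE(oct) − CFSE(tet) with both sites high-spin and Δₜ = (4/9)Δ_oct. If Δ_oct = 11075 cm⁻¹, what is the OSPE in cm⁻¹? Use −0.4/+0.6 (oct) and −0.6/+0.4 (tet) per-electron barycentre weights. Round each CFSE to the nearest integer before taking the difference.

Cr³⁺: group 6, so d-count = 6 − 3 = 3.
Octahedral high-spin t₂g³ eg⁰: CFSE = -1.2 × 11075 = -13290 cm⁻¹.
In a tetrahedral site the filling is e² t₂¹: CFSE(tet) = -0.8Δₜ = -0.8 × (4/9)(11075) = -3938 cm⁻¹.
OSPE = -13290 − (-3938) = -9352 cm⁻¹.

-9352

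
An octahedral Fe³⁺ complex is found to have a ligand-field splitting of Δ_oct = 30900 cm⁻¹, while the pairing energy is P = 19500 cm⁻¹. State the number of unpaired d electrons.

Group 8 minus oxidation state +3 gives a d⁵ configuration for Fe³⁺.
With Δ_oct > P the complex is low-spin.
Filling d⁵ accordingly: t₂g⁵ eg⁰.
Unpaired electrons: 1.

1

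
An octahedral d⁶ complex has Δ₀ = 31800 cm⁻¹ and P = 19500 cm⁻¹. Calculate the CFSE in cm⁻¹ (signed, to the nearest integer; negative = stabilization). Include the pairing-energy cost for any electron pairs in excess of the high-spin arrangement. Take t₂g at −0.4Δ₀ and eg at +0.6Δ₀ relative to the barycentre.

-37320

Here Δ₀ > P (31800 > 19500), so the low-spin state is favoured.
Configuration: t₂g⁶ eg⁰.
Orbital CFSE = -2.4Δ₀ = -2.4 × 31800 = -76320 cm⁻¹.
Excess pairs vs high-spin: 3 − 1 = 2; pairing cost = +39000 cm⁻¹.
Net CFSE = -76320 + 39000 = -37320 cm⁻¹.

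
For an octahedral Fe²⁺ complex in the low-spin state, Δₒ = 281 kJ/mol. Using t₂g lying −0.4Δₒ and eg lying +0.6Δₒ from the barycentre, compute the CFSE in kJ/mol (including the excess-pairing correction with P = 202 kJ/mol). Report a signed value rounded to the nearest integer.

Fe sits in group 8; removing 2 electrons leaves Fe²⁺ with 8 − 2 = 6 d electrons.
Configuration: t₂g⁶ eg⁰.
Orbital CFSE = 6(-0.4) + 0(0.6) = -2.4Δₒ = -2.4 × 281 = -674 kJ/mol.
Relative to high-spin t₂g⁴ eg² (1 paired), the low-spin configuration has 2 additional pairs, contributing +2 × 202 = +404 kJ/mol.
Combining: -674 + 404 = -270 kJ/mol.

-270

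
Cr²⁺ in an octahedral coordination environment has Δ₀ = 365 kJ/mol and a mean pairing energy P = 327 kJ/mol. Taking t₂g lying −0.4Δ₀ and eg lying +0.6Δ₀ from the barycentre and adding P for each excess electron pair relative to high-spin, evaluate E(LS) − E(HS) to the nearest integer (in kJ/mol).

Cr sits in group 6; removing 2 electrons leaves Cr²⁺ with 6 − 2 = 4 d electrons.
High-spin d⁴ fills as t₂g³ eg¹ with CFSE 3(−0.4) + 1(+0.6) = -0.6Δ₀ = -219 kJ/mol.
Low-spin: t₂g⁴ eg⁰, orbital CFSE = -1.6Δ₀ = -584 kJ/mol; plus 1 excess pair × P = +327 kJ/mol; total -257 kJ/mol.
E(LS) − E(HS) = -257 − (-219) = -38 kJ/mol.

-38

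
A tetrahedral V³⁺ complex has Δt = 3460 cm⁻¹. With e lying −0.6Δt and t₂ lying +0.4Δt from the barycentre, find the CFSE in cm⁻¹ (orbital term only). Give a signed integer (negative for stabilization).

-4152

V sits in group 5; removing 3 electrons leaves V³⁺ with 5 − 3 = 2 d electrons.
With tetrahedral geometry the complex is necessarily high-spin.
Configuration: e² t₂⁰.
CFSE(orbital) = 2×(-0.6Δt) + 0×(0.4Δt) = -1.2Δt; with Δt = 3460 cm⁻¹ that is -4152 cm⁻¹.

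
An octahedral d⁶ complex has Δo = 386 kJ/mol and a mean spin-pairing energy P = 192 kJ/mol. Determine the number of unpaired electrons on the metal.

0

Here Δo > P (386 > 192), so the low-spin state is favoured.
Filling d⁶ accordingly: t2g^6 e_g^0.
Unpaired electrons: 0.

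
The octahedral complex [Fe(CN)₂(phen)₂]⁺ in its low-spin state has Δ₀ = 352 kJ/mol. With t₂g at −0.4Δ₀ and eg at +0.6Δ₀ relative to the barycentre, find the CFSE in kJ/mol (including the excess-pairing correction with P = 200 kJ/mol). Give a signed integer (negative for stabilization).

-304

Ligand charges: 2×(-1) from CN⁻ and 2×(+0) from phen sum to -2; with overall charge +1, Fe is +3.
Fe³⁺: group 8, so d-count = 8 − 3 = 5.
Configuration: t₂g⁵ eg⁰.
Orbital CFSE = 5(-0.4) + 0(0.6) = -2.0Δ₀ = -2.0 × 352 = -704 kJ/mol.
High-spin d⁵ would be t₂g³ eg² with 0 pairs; low-spin has 2, so 2 excess pairs cost +2P = +400 kJ/mol.
Net CFSE = -704 + 400 = -304 kJ/mol.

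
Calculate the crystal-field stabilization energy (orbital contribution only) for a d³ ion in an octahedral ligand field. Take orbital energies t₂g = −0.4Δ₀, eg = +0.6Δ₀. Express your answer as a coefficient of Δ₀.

-1.2 Δ₀

Configuration: t₂g³ eg⁰.
CFSE = 3(-0.4Δ₀) + 0(0.6Δ₀) = -1.2Δ₀ + 0.0Δ₀ = -1.2Δ₀.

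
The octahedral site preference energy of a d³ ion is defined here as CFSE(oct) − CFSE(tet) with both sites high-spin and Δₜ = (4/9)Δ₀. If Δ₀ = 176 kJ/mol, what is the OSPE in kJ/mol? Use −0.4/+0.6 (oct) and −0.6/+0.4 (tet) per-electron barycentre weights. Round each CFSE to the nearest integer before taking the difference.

In an octahedral site d³ (HS) is t₂g³ eg⁰, giving CFSE(oct) = -1.2Δ₀ = -211 kJ/mol.
In a tetrahedral site the filling is e² t₂¹: CFSE(tet) = -0.8Δₜ = -0.8 × (4/9)(176) = -63 kJ/mol.
OSPE = CFSE(oct) − CFSE(tet) = -211 − (-63) = -148 kJ/mol.

-148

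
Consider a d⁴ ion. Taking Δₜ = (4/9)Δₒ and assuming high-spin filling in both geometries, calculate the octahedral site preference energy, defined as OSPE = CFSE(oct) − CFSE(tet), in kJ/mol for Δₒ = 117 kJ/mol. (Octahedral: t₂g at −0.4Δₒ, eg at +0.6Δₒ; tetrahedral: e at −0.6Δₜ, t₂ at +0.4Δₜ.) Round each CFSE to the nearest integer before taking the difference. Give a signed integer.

-49

Octahedral (high-spin): t2g^3 e_g^1, CFSE = 3(−0.4) + 1(+0.6) = -0.6Δₒ = -0.6 × 117 = -70 kJ/mol.
In a tetrahedral site the filling is e^2 t2^2: CFSE(tet) = -0.4Δₜ = -0.4 × (4/9)(117) = -21 kJ/mol.
OSPE = CFSE(oct) − CFSE(tet) = -70 − (-21) = -49 kJ/mol.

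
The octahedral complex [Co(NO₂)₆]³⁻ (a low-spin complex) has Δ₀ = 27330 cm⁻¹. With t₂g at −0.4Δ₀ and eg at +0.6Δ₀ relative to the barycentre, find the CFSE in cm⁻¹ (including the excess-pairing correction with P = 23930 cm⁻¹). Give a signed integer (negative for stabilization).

-17732

Each NO₂⁻ contributes -1; 6 × (-1) = -6. With overall charge -3, Co is in the +3 oxidation state.
Co³⁺: group 9, so d-count = 9 − 3 = 6.
The d⁶ electrons fill as t₂g⁶ eg⁰.
CFSE(orbital) = 6×(-0.4Δ₀) + 0×(0.6Δ₀) = -2.4Δ₀; with Δ₀ = 27330 cm⁻¹ that is -65592 cm⁻¹.
High-spin d⁶ would be t₂g⁴ eg² with 1 pair; low-spin has 3, so 2 excess pairs cost +2P = +47860 cm⁻¹.
Net CFSE = -65592 + 47860 = -17732 cm⁻¹.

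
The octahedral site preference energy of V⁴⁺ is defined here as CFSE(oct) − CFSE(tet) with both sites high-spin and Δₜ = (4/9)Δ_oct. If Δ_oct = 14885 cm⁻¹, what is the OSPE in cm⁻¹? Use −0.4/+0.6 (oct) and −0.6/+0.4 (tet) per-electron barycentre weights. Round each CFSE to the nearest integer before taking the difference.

Group 5 minus oxidation state +4 gives a d¹ configuration for V⁴⁺.
Octahedral high-spin t2g^1 e_g^0: CFSE = -0.4 × 14885 = -5954 cm⁻¹.
Tetrahedral: e^1 t2^0, CFSE = 1(−0.6) + 0(+0.4) = -0.6Δₜ = -0.6 × (4/9) × 14885 = -3969 cm⁻¹.
Subtracting, OSPE = -5954 − (-3969) = -1985 cm⁻¹.

-1985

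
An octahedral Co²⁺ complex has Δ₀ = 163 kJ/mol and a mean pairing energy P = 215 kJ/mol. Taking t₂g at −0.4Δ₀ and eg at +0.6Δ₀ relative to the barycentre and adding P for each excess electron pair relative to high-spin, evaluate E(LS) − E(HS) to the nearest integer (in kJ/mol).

Co²⁺: group 9, so d-count = 9 − 2 = 7.
High-spin d⁷ fills as t₂g⁵ eg² with CFSE 5(−0.4) + 2(+0.6) = -0.8Δ₀ = -130 kJ/mol.
Low-spin t₂g⁶ eg¹ gives -1.8Δ₀ = -293 kJ/mol, but forming 1 extra pair costs 1P = 215 kJ/mol, so E(LS) = -293 + 215 = -78 kJ/mol.
The difference is -78 − (-130) = 52 kJ/mol, so high-spin lies lower.

52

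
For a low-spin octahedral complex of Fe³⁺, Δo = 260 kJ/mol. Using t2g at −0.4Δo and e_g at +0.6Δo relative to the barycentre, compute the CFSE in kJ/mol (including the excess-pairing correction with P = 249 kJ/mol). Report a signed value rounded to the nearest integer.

-22

Group 8 minus oxidation state +3 gives a d⁵ configuration for Fe³⁺.
Configuration: t2g^5 e_g^0.
Orbital CFSE = 5(-0.4) + 0(0.6) = -2.0Δo = -2.0 × 260 = -520 kJ/mol.
High-spin d⁵ would be t2g^3 e_g^2 with 0 pairs; low-spin has 2, so 2 excess pairs cost +2P = +498 kJ/mol.
Combining: -520 + 498 = -22 kJ/mol.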